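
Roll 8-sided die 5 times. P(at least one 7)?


P(no 7)^5 = (7/8)^5 = 16807/32768
P(≥1) = 1 - 16807/32768 = 15961/32768

P = 15961/32768 ≈ 48.71%


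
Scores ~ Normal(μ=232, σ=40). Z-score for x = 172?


z = (x - μ)/σ = (172 - 232)/40 = -1.5

z = -1.5


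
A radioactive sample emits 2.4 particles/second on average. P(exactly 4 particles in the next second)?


Poisson(λ=2.4): P(X=4) = e^(-λ)×λ^k/k!
= e^(-2.4) × 2.4^4 / 4!
≈ 0.09071795329 × 33.1776 / 24 ≈ 0.125408

P(X=4) ≈ 0.125408 ≈ 12.54%


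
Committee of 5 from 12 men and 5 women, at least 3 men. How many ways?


Count by #men:
  3M,2W: C(12,3)×C(5,2)=2200
  4M,1W: C(12,4)×C(5,1)=2475
  5M,0W: C(12,5)×C(5,0)=792
Total = 5467

5467


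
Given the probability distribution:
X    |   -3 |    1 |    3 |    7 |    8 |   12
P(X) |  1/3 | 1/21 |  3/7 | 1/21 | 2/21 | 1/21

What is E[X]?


E[X] = Σ x·P(X=x)
= (-3)×(1/3) + (1)×(1/21) + (3)×(3/7) + (7)×(1/21) + (8)×(2/21) + (12)×(1/21)
= 2

E[X] = 2


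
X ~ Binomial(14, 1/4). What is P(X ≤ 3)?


P(X ≤ 3) = Σ P(X=i) for i=0..3
P(X=0) = 4782969/268435456
P(X=1) = 11160261/134217728
P(X=2) = 48361131/268435456
P(X=3) = 16120377/67108864
Sum = 69973065/134217728

P(X ≤ 3) = 69973065/134217728 ≈ 52.13%


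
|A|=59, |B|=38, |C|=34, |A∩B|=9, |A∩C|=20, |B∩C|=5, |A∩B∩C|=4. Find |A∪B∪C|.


|A∪B∪C| = 59+38+34-9-20-5+4 = 101

|A∪B∪C| = 101


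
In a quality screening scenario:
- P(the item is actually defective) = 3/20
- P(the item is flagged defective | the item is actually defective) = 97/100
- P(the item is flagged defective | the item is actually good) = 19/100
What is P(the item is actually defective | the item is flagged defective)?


Using Bayes' theorem:
P(A|B) = P(B|A)·P(A) / P(B)

P(the item is flagged defective) = 97/100 × 3/20 + 19/100 × 17/20
= 291/2000 + 323/2000 = 307/1000

P(the item is actually defective|the item is flagged defective) = (291/2000) / (307/1000) = 291/614

P(the item is actually defective|the item is flagged defective) = 291/614 ≈ 47.39%


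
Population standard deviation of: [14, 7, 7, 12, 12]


Mean = 52/5
  (14-52/5)²=324/25
  (7-52/5)²=289/25
  (7-52/5)²=289/25
  (12-52/5)²=64/25
  (12-52/5)²=64/25
Σ(x-μ)² = 206/5
σ² = (206/5)/5 = 206/25

σ = √(206/25) ≈ 2.8705


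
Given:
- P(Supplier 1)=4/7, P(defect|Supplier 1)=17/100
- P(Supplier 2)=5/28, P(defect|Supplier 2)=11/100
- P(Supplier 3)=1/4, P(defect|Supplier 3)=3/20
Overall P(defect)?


P(B) = Σ P(B|Aᵢ)×P(Aᵢ)
  17/100×4/7 = 17/175
  11/100×5/28 = 11/560
  3/20×1/4 = 3/80
Sum = 27/175

P(defect) = 27/175 ≈ 15.43%


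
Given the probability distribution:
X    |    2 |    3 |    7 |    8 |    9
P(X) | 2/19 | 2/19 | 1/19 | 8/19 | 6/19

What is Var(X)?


E[X] = 135/19
E[X²] = 1073/19
Var(X) = E[X²] - (E[X])² = 1073/19 - 18225/361 = 2162/361

Var(X) = 2162/361 ≈ 5.9889


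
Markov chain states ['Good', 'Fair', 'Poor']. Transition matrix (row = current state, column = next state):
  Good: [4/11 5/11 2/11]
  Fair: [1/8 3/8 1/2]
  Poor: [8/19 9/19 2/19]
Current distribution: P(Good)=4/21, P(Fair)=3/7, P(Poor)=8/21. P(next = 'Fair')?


P(next=Fair) = Σᵢ P(now=i)×P(i→Fair)
= 4/21×5/11 + 3/7×3/8 + 8/21×9/19
= 20/231 + 9/56 + 24/133 = 15019/35112

P = 15019/35112 ≈ 0.4277


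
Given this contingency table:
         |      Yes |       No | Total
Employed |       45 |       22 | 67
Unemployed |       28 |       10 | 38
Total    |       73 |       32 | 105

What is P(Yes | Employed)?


P(Yes | Employed) = 45/(45+22) = 45/67

P(Yes|Employed) = 45/67 ≈ 67.16%


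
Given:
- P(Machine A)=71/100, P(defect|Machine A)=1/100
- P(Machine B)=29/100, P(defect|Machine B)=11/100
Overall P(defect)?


P(B) = Σ P(B|Aᵢ)×P(Aᵢ)
  1/100×71/100 = 71/10000
  11/100×29/100 = 319/10000
Sum = 39/1000

P(defect) = 39/1000 ≈ 3.90%


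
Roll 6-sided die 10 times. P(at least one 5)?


P(no 5)^10 = (5/6)^10 = 9765625/60466176
P(≥1) = 1 - 9765625/60466176 = 50700551/60466176

P = 50700551/60466176 ≈ 83.85%


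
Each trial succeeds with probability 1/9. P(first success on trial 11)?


Geometric: P(X=11) = (1-p)^(k-1)×p = (8/9)^10×1/9 = 1073741824/31381059609

P(X=11) = 1073741824/31381059609 ≈ 3.42%


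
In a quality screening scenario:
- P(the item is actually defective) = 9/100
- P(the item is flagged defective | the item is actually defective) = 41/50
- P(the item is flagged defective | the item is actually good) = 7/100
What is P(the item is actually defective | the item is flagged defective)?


Using Bayes' theorem:
P(A|B) = P(B|A)·P(A) / P(B)

P(the item is flagged defective) = 41/50 × 9/100 + 7/100 × 91/100
= 369/5000 + 637/10000 = 11/80

P(the item is actually defective|the item is flagged defective) = (369/5000) / (11/80) = 738/1375

P(the item is actually defective|the item is flagged defective) = 738/1375 ≈ 53.67%


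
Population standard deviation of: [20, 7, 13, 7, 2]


Mean = 49/5
  (20-49/5)²=2601/25
  (7-49/5)²=196/25
  (13-49/5)²=256/25
  (7-49/5)²=196/25
  (2-49/5)²=1521/25
Σ(x-μ)² = 954/5
σ² = (954/5)/5 = 954/25

σ = √(954/25) ≈ 6.1774


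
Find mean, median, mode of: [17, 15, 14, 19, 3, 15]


Sorted: [3, 14, 15, 15, 17, 19]
Mean = 83/6
Median = 15
Freq: {17: 1, 15: 2, 14: 1, 19: 1, 3: 1}
Mode: [15]

Mean=83/6, Median=15, Mode=15


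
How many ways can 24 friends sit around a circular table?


Circular arrangements of 24 distinct objects: fix one position to break rotational symmetry.
(n-1)! = 23! = 25852016738884976640000

25852016738884976640000


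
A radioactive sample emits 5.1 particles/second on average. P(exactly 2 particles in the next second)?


Poisson(λ=5.1): P(X=2) = e^(-λ)×λ^k/k!
= e^(-5.1) × 5.1^2 / 2!
≈ 0.006096746566 × 26.01 / 2 ≈ 0.079288

P(X=2) ≈ 0.079288 ≈ 7.93%


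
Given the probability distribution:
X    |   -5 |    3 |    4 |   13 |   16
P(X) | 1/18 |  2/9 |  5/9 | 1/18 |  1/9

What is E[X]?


E[X] = Σ x·P(X=x)
= (-5)×(1/18) + (3)×(2/9) + (4)×(5/9) + (13)×(1/18) + (16)×(1/9)
= 46/9

E[X] = 46/9


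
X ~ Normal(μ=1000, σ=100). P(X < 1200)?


z = (1200-1000)/100 = 2.0
P(Z < 2.0) = 0.9772

P(X < 1200) ≈ 0.9772


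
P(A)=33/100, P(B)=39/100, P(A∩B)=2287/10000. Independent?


P(A)×P(B) = 1287/10000
P(A∩B) = 2287/10000
Not equal → NOT independent

No, not independent


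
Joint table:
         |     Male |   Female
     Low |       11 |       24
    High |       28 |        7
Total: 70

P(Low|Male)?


P(Low|Male) = 11/(11+28) = 11/39

P = 11/39 ≈ 28.21%


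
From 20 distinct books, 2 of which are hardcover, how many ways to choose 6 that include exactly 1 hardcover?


Choose 1 of the 2 hardcovers and 5 of the other 18 books:
C(2,1)×C(18,5) = 2×8568 = 17136

17136


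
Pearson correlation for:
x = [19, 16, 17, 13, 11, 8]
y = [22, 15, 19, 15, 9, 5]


n=6, Σx=84, Σy=85, Σxy=1315, Σx²=1260, Σy²=1401
r = (6×1315 - 84×85)/√((6×1260 - 84²)(6×1401 - 85²))
= 750/√(504×1181) = 750/√595224 ≈ 750/771.5076 ≈ 0.9721

r ≈ 0.9721


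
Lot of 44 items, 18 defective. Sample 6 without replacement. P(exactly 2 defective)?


Hypergeometric: C(18,2)×C(26,4)/C(44,6)
= 153×14950/7059052 = 87975/271502

P(X=2) = 87975/271502 ≈ 32.40%


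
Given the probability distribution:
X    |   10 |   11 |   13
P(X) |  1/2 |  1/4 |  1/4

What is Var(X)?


E[X] = 11
E[X²] = 245/2
Var(X) = E[X²] - (E[X])² = 245/2 - 121 = 3/2

Var(X) = 3/2 ≈ 1.5000


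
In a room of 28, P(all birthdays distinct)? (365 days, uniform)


P(all different) = Π(365-i)/365 for i=0..27
= (365/365)×(364/365)×...×(338/365)
= 0.345539

P ≈ 0.3455 ≈ 34.55%


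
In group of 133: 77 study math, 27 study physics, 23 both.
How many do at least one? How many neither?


|A∪B| = 77+27-23 = 81
Neither = 133-81 = 52

At least one: 81; Neither: 52


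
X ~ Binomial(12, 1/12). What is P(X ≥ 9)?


P(X ≥ 9) = Σ P(X=i) for i=9..12
P(X=9) = 73205/2229025112064
P(X=10) = 1331/1486016741376
P(X=11) = 11/743008370688
P(X=12) = 1/8916100448256
Sum = 100313/2972033482752

P(X ≥ 9) = 100313/2972033482752 ≈ 0.00%


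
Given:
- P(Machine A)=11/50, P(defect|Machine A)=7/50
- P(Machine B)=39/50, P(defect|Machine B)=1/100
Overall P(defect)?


P(B) = Σ P(B|Aᵢ)×P(Aᵢ)
  7/50×11/50 = 77/2500
  1/100×39/50 = 39/5000
Sum = 193/5000

P(defect) = 193/5000 ≈ 3.86%


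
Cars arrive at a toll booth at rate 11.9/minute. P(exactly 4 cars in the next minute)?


Poisson(λ=11.9): P(X=4) = e^(-λ)×λ^k/k!
= e^(-11.9) × 11.9^4 / 4!
≈ 6.790404807e-06 × 20053.3921 / 24 ≈ 0.005674

P(X=4) ≈ 0.005674 ≈ 0.57%


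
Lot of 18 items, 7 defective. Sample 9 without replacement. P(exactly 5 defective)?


Hypergeometric: C(7,5)×C(11,4)/C(18,9)
= 21×330/48620 = 63/442

P(X=5) = 63/442 ≈ 14.25%


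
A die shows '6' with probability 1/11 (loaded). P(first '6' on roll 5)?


Geometric: P(X=5) = (1-p)^(k-1)×p = (10/11)^4×1/11 = 10000/161051

P(X=5) = 10000/161051 ≈ 6.21%


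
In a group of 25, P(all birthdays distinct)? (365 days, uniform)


P(all different) = Π(365-i)/365 for i=0..24
= (365/365)×(364/365)×...×(341/365)
= 0.431300

P ≈ 0.4313 ≈ 43.13%


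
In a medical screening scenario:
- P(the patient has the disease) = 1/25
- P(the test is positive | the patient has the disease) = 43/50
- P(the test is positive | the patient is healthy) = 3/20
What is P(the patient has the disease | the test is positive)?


Using Bayes' theorem:
P(A|B) = P(B|A)·P(A) / P(B)

P(the test is positive) = 43/50 × 1/25 + 3/20 × 24/25
= 43/1250 + 18/125 = 223/1250

P(the patient has the disease|the test is positive) = (43/1250) / (223/1250) = 43/223

P(the patient has the disease|the test is positive) = 43/223 ≈ 19.28%


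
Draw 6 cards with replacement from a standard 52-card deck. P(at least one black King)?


P(not a black King) = 50/52 = 25/26
P(none in 6 draws) = (25/26)^6 = 244140625/308915776
P(≥1 black King) = 1 - 244140625/308915776 = 64775151/308915776

P = 64775151/308915776 ≈ 20.97%


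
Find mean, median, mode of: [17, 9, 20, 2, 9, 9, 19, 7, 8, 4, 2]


Sorted: [2, 2, 4, 7, 8, 9, 9, 9, 17, 19, 20]
Mean = 106/11
Median = 9
Freq: {17: 1, 9: 3, 20: 1, 2: 2, 19: 1, 7: 1, 8: 1, 4: 1}
Mode: [9]

Mean=106/11, Median=9, Mode=9


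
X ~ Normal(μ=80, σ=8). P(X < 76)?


z = (76-80)/8 = -0.5
P(Z < -0.5) = 0.3085

P(X < 76) ≈ 0.3085


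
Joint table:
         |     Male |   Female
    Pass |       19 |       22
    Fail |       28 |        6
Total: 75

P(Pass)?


P(Pass) = (19+22)/75 = 41/75

P(Pass) = 41/75 ≈ 54.67%


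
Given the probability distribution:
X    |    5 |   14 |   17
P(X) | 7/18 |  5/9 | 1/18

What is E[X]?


E[X] = Σ x·P(X=x)
= (5)×(7/18) + (14)×(5/9) + (17)×(1/18)
= 32/3

E[X] = 32/3


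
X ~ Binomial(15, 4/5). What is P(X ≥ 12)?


P(X ≥ 12) = Σ P(X=i) for i=12..15
P(X=12) = 1526726656/6103515625
P(X=13) = 1409286144/6103515625
P(X=14) = 805306368/6103515625
P(X=15) = 1073741824/30517578125
Sum = 19780337664/30517578125

P(X ≥ 12) = 19780337664/30517578125 ≈ 64.82%


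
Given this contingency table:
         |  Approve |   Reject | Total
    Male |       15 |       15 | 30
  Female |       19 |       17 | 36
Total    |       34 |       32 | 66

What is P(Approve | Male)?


P(Approve | Male) = 15/(15+15) = 15/30 = 1/2

P(Approve|Male) = 1/2 ≈ 50.00%


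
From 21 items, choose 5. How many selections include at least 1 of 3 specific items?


Complement: C(21,5) - C(18,5) = 20349 - 8568 = 11781

11781


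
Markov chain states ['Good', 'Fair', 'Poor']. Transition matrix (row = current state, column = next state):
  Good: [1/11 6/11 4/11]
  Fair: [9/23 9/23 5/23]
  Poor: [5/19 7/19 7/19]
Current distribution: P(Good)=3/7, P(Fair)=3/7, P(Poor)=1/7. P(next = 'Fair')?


P(next=Fair) = Σᵢ P(now=i)×P(i→Fair)
= 3/7×6/11 + 3/7×9/23 + 1/7×7/19
= 18/77 + 27/161 + 1/19 = 15280/33649

P = 15280/33649 ≈ 0.4541


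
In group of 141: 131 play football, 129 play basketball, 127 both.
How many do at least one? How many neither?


|A∪B| = 131+129-127 = 133
Neither = 141-133 = 8

At least one: 133; Neither: 8


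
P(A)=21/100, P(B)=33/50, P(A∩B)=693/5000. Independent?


P(A)×P(B) = 693/5000
P(A∩B) = 693/5000
Equal ✓ → Independent

Yes, independent


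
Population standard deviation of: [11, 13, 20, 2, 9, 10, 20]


Mean = 85/7
  (11-85/7)²=64/49
  (13-85/7)²=36/49
  (20-85/7)²=3025/49
  (2-85/7)²=5041/49
  (9-85/7)²=484/49
  (10-85/7)²=225/49
  (20-85/7)²=3025/49
Σ(x-μ)² = 1700/7
σ² = (1700/7)/7 = 1700/49

σ = √(1700/49) ≈ 5.8902


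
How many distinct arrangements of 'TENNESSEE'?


Letters: 9, freq: {'T': 1, 'E': 4, 'N': 2, 'S': 2}
9!/(1!×4!×2!×2!) = 362880/96 = 3780

3780


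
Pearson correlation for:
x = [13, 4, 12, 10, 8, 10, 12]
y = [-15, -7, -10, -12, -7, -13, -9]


n=7, Σx=69, Σy=-73, Σxy=-757, Σx²=737, Σy²=817
r = (7×(-757) - 69×(-73))/√((7×737 - 69²)(7×817 - (-73)²))
= -262/√(398×390) = -262/√155220 ≈ -262/393.9797 ≈ -0.6650

r ≈ -0.6650


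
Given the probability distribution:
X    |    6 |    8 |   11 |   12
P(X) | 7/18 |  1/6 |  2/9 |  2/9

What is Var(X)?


E[X] = 79/9
E[X²] = 752/9
Var(X) = E[X²] - (E[X])² = 752/9 - 6241/81 = 527/81

Var(X) = 527/81 ≈ 6.5062


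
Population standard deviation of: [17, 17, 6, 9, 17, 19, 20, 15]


Mean = 120/8 = 15
  (17-15)²=4
  (17-15)²=4
  (6-15)²=81
  (9-15)²=36
  (17-15)²=4
  (19-15)²=16
  (20-15)²=25
  (15-15)²=0
Σ(x-μ)² = 170
σ² = 170/8 = 85/4

σ = √(85/4) ≈ 4.6098


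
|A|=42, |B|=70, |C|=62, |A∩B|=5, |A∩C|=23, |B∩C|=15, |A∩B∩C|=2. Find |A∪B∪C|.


|A∪B∪C| = 42+70+62-5-23-15+2 = 133

|A∪B∪C| = 133


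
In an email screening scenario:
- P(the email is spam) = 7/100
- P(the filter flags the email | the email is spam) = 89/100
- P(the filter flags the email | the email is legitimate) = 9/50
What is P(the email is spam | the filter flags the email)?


Using Bayes' theorem:
P(A|B) = P(B|A)·P(A) / P(B)

P(the filter flags the email) = 89/100 × 7/100 + 9/50 × 93/100
= 623/10000 + 837/5000 = 2297/10000

P(the email is spam|the filter flags the email) = (623/10000) / (2297/10000) = 623/2297

P(the email is spam|the filter flags the email) = 623/2297 ≈ 27.12%


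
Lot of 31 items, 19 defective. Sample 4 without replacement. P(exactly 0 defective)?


Hypergeometric: C(19,0)×C(12,4)/C(31,4)
= 1×495/31465 = 99/6293

P(X=0) = 99/6293 ≈ 1.57%


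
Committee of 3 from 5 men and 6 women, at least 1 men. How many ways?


Count by #men:
  1M,2W: C(5,1)×C(6,2)=75
  2M,1W: C(5,2)×C(6,1)=60
  3M,0W: C(5,3)×C(6,0)=10
Total = 145

145


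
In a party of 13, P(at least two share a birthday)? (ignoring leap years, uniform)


P(all different) = Π(365-i)/365 for i=0..12
= 0.805590
P(match) = 1 - 0.805590 = 0.194410

P ≈ 0.1944 ≈ 19.44%


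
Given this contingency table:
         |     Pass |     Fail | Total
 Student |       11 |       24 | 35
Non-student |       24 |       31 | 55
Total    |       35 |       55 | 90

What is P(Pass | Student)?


P(Pass | Student) = 11/(11+24) = 11/35

P(Pass|Student) = 11/35 ≈ 31.43%


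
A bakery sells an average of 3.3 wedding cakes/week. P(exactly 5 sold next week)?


Poisson(λ=3.3): P(X=5) = e^(-λ)×λ^k/k!
= e^(-3.3) × 3.3^5 / 5!
≈ 0.0368831674 × 391.35393 / 120 ≈ 0.120286

P(X=5) ≈ 0.120286 ≈ 12.03%


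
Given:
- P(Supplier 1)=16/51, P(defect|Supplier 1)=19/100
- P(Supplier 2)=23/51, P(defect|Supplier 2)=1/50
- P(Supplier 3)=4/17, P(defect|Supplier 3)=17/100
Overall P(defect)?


P(B) = Σ P(B|Aᵢ)×P(Aᵢ)
  19/100×16/51 = 76/1275
  1/50×23/51 = 23/2550
  17/100×4/17 = 1/25
Sum = 277/2550

P(defect) = 277/2550 ≈ 10.86%


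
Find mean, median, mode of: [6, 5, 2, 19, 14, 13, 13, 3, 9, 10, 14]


Sorted: [2, 3, 5, 6, 9, 10, 13, 13, 14, 14, 19]
Mean = 108/11
Median = 10
Freq: {6: 1, 5: 1, 2: 1, 19: 1, 14: 2, 13: 2, 3: 1, 9: 1, 10: 1}
Mode: [13, 14]

Mean=108/11, Median=10, Mode=[13, 14]


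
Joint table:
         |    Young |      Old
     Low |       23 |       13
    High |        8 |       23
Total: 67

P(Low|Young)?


P(Low|Young) = 23/(23+8) = 23/31

P = 23/31 ≈ 74.19%


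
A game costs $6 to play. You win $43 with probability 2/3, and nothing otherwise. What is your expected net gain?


E[gain] = (43-6)×2/3 + (-6)×1/3
= 74/3 - 2 = 68/3

Expected net gain = $68/3 ≈ $22.67


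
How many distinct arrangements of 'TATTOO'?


Letters: 6, freq: {'T': 3, 'A': 1, 'O': 2}
6!/(3!×1!×2!) = 720/12 = 60

60


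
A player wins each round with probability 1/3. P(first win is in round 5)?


Geometric: P(X=5) = (1-p)^(k-1)×p = (2/3)^4×1/3 = 16/243

P(X=5) = 16/243 ≈ 6.58%


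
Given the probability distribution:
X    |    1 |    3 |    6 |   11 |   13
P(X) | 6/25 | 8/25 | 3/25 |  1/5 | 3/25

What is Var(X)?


E[X] = 142/25
E[X²] = 1298/25
Var(X) = E[X²] - (E[X])² = 1298/25 - 20164/625 = 12286/625

Var(X) = 12286/625 ≈ 19.6576


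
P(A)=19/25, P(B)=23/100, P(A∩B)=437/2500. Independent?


P(A)×P(B) = 437/2500
P(A∩B) = 437/2500
Equal ✓ → Independent

Yes, independent


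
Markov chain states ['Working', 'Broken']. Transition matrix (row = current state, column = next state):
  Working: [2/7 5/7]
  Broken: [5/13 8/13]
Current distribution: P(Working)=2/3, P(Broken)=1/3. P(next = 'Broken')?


P(next=Broken) = Σᵢ P(now=i)×P(i→Broken)
= 2/3×5/7 + 1/3×8/13
= 10/21 + 8/39 = 62/91

P = 62/91 ≈ 0.6813


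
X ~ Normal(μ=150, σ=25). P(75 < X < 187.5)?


z₁=(75-150)/25=-3.0, z₂=(187.5-150)/25=1.5
P = Φ(1.5) - Φ(-3.0) = 0.933193 - 0.001350 = 0.931843 ≈ 0.9318

P(75 < X < 187.5) ≈ 0.9318


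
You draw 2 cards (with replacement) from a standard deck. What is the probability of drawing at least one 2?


P(not a 2) = 48/52 = 12/13
P(none in 2 draws) = (12/13)^2 = 144/169
P(≥1 2) = 1 - 144/169 = 25/169

P = 25/169 ≈ 14.79%


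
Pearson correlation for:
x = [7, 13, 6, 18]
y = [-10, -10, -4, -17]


n=4, Σx=44, Σy=-41, Σxy=-530, Σx²=578, Σy²=505
r = (4×(-530) - 44×(-41))/√((4×578 - 44²)(4×505 - (-41)²))
= -316/√(376×339) = -316/√127464 ≈ -316/357.0210 ≈ -0.8851

r ≈ -0.8851


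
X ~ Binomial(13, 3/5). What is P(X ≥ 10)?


P(X ≥ 10) = Σ P(X=i) for i=10..13
P(X=10) = 135104112/1220703125
P(X=11) = 55269864/1220703125
P(X=12) = 13817466/1220703125
P(X=13) = 1594323/1220703125
Sum = 41157153/244140625

P(X ≥ 10) = 41157153/244140625 ≈ 16.86%


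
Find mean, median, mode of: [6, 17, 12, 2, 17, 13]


Sorted: [2, 6, 12, 13, 17, 17]
Mean = 67/6
Median = 25/2
Freq: {6: 1, 17: 2, 12: 1, 2: 1, 13: 1}
Mode: [17]

Mean=67/6, Median=25/2, Mode=17


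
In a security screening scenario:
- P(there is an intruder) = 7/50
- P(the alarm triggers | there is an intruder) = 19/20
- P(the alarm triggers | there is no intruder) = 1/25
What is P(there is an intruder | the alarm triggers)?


Using Bayes' theorem:
P(A|B) = P(B|A)·P(A) / P(B)

P(the alarm triggers) = 19/20 × 7/50 + 1/25 × 43/50
= 133/1000 + 43/1250 = 837/5000

P(there is an intruder|the alarm triggers) = (133/1000) / (837/5000) = 665/837

P(there is an intruder|the alarm triggers) = 665/837 ≈ 79.45%


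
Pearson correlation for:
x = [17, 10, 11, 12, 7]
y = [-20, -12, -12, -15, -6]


n=5, Σx=57, Σy=-65, Σxy=-814, Σx²=703, Σy²=949
r = (5×(-814) - 57×(-65))/√((5×703 - 57²)(5×949 - (-65)²))
= -365/√(266×520) = -365/√138320 ≈ -365/371.9140 ≈ -0.9814

r ≈ -0.9814


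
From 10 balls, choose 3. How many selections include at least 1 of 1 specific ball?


Complement: C(10,3) - C(9,3) = 120 - 84 = 36

36


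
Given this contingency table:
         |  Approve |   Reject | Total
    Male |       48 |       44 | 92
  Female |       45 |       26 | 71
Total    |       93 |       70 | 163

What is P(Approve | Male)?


P(Approve | Male) = 48/(48+44) = 48/92 = 12/23

P(Approve|Male) = 12/23 ≈ 52.17%


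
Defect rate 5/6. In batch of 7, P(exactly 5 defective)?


Binomial: P(X=5) = C(7,5)×p^5×(1-p)^2
= 21 × 3125/7776 × 1/36 = 21875/93312

P(X=5) = 21875/93312 ≈ 23.44%


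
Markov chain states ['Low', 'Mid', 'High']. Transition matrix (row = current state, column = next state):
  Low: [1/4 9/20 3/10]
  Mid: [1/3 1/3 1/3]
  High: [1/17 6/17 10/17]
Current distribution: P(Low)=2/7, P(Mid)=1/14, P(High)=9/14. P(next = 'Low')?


P(next=Low) = Σᵢ P(now=i)×P(i→Low)
= 2/7×1/4 + 1/14×1/3 + 9/14×1/17
= 1/14 + 1/42 + 9/238 = 95/714

P = 95/714 ≈ 0.1331


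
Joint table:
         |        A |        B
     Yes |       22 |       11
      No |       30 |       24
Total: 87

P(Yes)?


P(Yes) = (22+11)/87 = 33/87 = 11/29

P(Yes) = 11/29 ≈ 37.93%


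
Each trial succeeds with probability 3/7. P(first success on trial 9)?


Geometric: P(X=9) = (1-p)^(k-1)×p = (4/7)^8×3/7 = 196608/40353607

P(X=9) = 196608/40353607 ≈ 0.49%


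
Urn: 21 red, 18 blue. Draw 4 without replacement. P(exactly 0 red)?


Hypergeometric: C(21,0)×C(18,4)/C(39,4)
= 1×3060/82251 = 340/9139

P(X=0) = 340/9139 ≈ 3.72%


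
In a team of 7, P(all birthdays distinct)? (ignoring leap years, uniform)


P(all different) = Π(365-i)/365 for i=0..6
= (365/365)×(364/365)×...×(359/365)
= 0.943764

P ≈ 0.9438 ≈ 94.38%


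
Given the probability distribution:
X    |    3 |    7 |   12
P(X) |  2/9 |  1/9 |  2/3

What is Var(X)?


E[X] = 85/9
E[X²] = 931/9
Var(X) = E[X²] - (E[X])² = 931/9 - 7225/81 = 1154/81

Var(X) = 1154/81 ≈ 14.2469


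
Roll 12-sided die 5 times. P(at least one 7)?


P(no 7)^5 = (11/12)^5 = 161051/248832
P(≥1) = 1 - 161051/248832 = 87781/248832

P = 87781/248832 ≈ 35.28%


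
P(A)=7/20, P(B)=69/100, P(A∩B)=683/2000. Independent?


P(A)×P(B) = 483/2000
P(A∩B) = 683/2000
Not equal → NOT independent

No, not independent


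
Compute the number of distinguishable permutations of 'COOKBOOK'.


Letters: 8, freq: {'C': 1, 'O': 4, 'K': 2, 'B': 1}
8!/(1!×4!×2!×1!) = 40320/48 = 840

840


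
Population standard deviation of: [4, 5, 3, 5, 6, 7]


Mean = 30/6 = 5
  (4-5)²=1
  (5-5)²=0
  (3-5)²=4
  (5-5)²=0
  (6-5)²=1
  (7-5)²=4
Σ(x-μ)² = 10
σ² = 10/6 = 5/3

σ = √(5/3) ≈ 1.2910


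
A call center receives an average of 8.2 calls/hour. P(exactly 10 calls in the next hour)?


Poisson(λ=8.2): P(X=10) = e^(-λ)×λ^k/k!
= e^(-8.2) × 8.2^10 / 10!
≈ 0.00027465357 × 1374480313.36 / 3628800 ≈ 0.104031

P(X=10) ≈ 0.104031 ≈ 10.40%


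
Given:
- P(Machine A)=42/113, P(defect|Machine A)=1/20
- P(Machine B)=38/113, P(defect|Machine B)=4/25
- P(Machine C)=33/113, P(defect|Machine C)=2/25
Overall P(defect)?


P(B) = Σ P(B|Aᵢ)×P(Aᵢ)
  1/20×42/113 = 21/1130
  4/25×38/113 = 152/2825
  2/25×33/113 = 66/2825
Sum = 541/5650

P(defect) = 541/5650 ≈ 9.58%


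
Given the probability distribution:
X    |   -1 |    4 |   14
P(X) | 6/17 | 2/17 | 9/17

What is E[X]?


E[X] = Σ x·P(X=x)
= (-1)×(6/17) + (4)×(2/17) + (14)×(9/17)
= 128/17

E[X] = 128/17


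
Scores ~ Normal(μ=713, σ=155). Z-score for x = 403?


z = (x - μ)/σ = (403 - 713)/155 = -2.0

z = -2.0


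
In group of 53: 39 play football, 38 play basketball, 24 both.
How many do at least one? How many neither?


|A∪B| = 39+38-24 = 53
Neither = 53-53 = 0

At least one: 53; Neither: 0


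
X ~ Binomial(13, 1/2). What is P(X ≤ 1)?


P(X ≤ 1) = Σ P(X=i) for i=0..1
P(X=0) = 1/8192
P(X=1) = 13/8192
Sum = 7/4096

P(X ≤ 1) = 7/4096 ≈ 0.17%


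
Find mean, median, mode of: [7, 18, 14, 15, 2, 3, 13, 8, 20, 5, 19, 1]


Sorted: [1, 2, 3, 5, 7, 8, 13, 14, 15, 18, 19, 20]
Mean = 125/12
Median = 21/2
Freq: {7: 1, 18: 1, 14: 1, 15: 1, 2: 1, 3: 1, 13: 1, 8: 1, 20: 1, 5: 1, 19: 1, 1: 1}
Mode: No mode

Mean=125/12, Median=21/2, Mode=No mode


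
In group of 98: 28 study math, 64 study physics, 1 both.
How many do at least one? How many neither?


|A∪B| = 28+64-1 = 91
Neither = 98-91 = 7

At least one: 91; Neither: 7


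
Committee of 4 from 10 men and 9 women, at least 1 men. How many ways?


Count by #men:
  1M,3W: C(10,1)×C(9,3)=840
  2M,2W: C(10,2)×C(9,2)=1620
  3M,1W: C(10,3)×C(9,1)=1080
  4M,0W: C(10,4)×C(9,0)=210
Total = 3750

3750


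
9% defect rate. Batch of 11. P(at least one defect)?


P(all good) = (91/100)^11 = 3543686674874777831491/10000000000000000000000
P(≥1 defect) = 6456313325125222168509/10000000000000000000000

P = 6456313325125222168509/10000000000000000000000 ≈ 64.56%


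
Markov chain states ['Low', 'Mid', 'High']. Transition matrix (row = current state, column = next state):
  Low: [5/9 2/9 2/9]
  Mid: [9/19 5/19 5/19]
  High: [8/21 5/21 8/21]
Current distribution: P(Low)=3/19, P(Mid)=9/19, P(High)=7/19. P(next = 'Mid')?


P(next=Mid) = Σᵢ P(now=i)×P(i→Mid)
= 3/19×2/9 + 9/19×5/19 + 7/19×5/21
= 2/57 + 45/361 + 5/57 = 268/1083

P = 268/1083 ≈ 0.2475


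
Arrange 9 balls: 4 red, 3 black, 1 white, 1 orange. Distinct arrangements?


9!/(4!×3!×1!×1!) = 2520

2520


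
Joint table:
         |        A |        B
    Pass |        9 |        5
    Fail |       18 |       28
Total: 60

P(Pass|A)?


P(Pass|A) = 9/(9+18) = 9/27 = 1/3

P = 1/3 ≈ 33.33%


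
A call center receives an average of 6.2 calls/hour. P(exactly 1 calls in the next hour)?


Poisson(λ=6.2): P(X=1) = e^(-λ)×λ^k/k!
= e^(-6.2) × 6.2^1 / 1!
≈ 0.002029430636 × 6.2 / 1 ≈ 0.012582

P(X=1) ≈ 0.012582 ≈ 1.26%


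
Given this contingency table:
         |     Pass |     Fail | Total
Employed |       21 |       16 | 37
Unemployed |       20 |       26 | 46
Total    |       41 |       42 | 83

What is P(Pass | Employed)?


P(Pass | Employed) = 21/(21+16) = 21/37

P(Pass|Employed) = 21/37 ≈ 56.76%


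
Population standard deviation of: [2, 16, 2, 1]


Mean = 21/4
  (2-21/4)²=169/16
  (16-21/4)²=1849/16
  (2-21/4)²=169/16
  (1-21/4)²=289/16
Σ(x-μ)² = 619/4
σ² = (619/4)/4 = 619/16

σ = √(619/16) ≈ 6.2199


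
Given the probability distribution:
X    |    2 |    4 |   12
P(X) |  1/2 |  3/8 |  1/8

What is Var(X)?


E[X] = 4
E[X²] = 26
Var(X) = E[X²] - (E[X])² = 26 - 16 = 10

Var(X) = 10 ≈ 10.0000


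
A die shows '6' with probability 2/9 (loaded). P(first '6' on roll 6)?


Geometric: P(X=6) = (1-p)^(k-1)×p = (7/9)^5×2/9 = 33614/531441

P(X=6) = 33614/531441 ≈ 6.33%


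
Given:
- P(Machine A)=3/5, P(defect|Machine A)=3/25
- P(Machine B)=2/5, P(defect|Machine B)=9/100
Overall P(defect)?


P(B) = Σ P(B|Aᵢ)×P(Aᵢ)
  3/25×3/5 = 9/125
  9/100×2/5 = 9/250
Sum = 27/250

P(defect) = 27/250 ≈ 10.80%


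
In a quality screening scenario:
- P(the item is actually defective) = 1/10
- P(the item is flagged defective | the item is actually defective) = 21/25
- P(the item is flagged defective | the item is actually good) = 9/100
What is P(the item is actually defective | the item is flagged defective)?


Using Bayes' theorem:
P(A|B) = P(B|A)·P(A) / P(B)

P(the item is flagged defective) = 21/25 × 1/10 + 9/100 × 9/10
= 21/250 + 81/1000 = 33/200

P(the item is actually defective|the item is flagged defective) = (21/250) / (33/200) = 28/55

P(the item is actually defective|the item is flagged defective) = 28/55 ≈ 50.91%


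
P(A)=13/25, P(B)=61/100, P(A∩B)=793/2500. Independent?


P(A)×P(B) = 793/2500
P(A∩B) = 793/2500
Equal ✓ → Independent

Yes, independent


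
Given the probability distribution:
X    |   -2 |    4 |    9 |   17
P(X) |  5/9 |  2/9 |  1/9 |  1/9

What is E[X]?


E[X] = Σ x·P(X=x)
= (-2)×(5/9) + (4)×(2/9) + (9)×(1/9) + (17)×(1/9)
= 8/3

E[X] = 8/3


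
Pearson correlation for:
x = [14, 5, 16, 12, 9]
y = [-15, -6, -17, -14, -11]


n=5, Σx=56, Σy=-63, Σxy=-779, Σx²=702, Σy²=867
r = (5×(-779) - 56×(-63))/√((5×702 - 56²)(5×867 - (-63)²))
= -367/√(374×366) = -367/√136884 ≈ -367/369.9784 ≈ -0.9919

r ≈ -0.9919


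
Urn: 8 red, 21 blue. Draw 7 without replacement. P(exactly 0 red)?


Hypergeometric: C(8,0)×C(21,7)/C(29,7)
= 1×116280/1560780 = 646/8671

P(X=0) = 646/8671 ≈ 7.45%


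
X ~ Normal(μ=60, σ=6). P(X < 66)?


z = (66-60)/6 = 1.0
P(Z < 1.0) = 0.8413

P(X < 66) ≈ 0.8413


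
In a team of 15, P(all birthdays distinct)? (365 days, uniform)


P(all different) = Π(365-i)/365 for i=0..14
= (365/365)×(364/365)×...×(351/365)
= 0.747099

P ≈ 0.7471 ≈ 74.71%


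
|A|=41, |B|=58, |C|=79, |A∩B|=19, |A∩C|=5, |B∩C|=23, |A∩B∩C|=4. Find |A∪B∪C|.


|A∪B∪C| = 41+58+79-19-5-23+4 = 135

|A∪B∪C| = 135


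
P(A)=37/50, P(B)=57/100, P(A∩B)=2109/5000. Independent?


P(A)×P(B) = 2109/5000
P(A∩B) = 2109/5000
Equal ✓ → Independent

Yes, independent


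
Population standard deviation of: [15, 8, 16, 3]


Mean = 42/4 = 21/2
  (15-21/2)²=81/4
  (8-21/2)²=25/4
  (16-21/2)²=121/4
  (3-21/2)²=225/4
Σ(x-μ)² = 113
σ² = 113/4

σ = √(113/4) ≈ 5.3151


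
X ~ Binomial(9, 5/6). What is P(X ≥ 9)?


P(X ≥ 9) = Σ P(X=i) for i=9..9
P(X=9) = 1953125/10077696
Sum = 1953125/10077696

P(X ≥ 9) = 1953125/10077696 ≈ 19.38%


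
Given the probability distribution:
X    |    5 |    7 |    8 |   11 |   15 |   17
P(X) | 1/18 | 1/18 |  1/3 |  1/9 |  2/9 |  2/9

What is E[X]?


E[X] = Σ x·P(X=x)
= (5)×(1/18) + (7)×(1/18) + (8)×(1/3) + (11)×(1/9) + (15)×(2/9) + (17)×(2/9)
= 35/3

E[X] = 35/3


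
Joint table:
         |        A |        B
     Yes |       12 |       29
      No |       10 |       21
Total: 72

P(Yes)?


P(Yes) = (12+29)/72 = 41/72

P(Yes) = 41/72 ≈ 56.94%


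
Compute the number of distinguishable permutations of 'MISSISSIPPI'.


Letters: 11, freq: {'M': 1, 'I': 4, 'S': 4, 'P': 2}
11!/(1!×4!×4!×2!) = 39916800/1152 = 34650

34650


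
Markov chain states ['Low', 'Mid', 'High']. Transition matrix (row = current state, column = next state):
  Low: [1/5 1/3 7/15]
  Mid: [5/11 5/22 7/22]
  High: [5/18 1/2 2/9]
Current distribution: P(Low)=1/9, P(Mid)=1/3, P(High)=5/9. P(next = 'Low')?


P(next=Low) = Σᵢ P(now=i)×P(i→Low)
= 1/9×1/5 + 1/3×5/11 + 5/9×5/18
= 1/45 + 5/33 + 25/162 = 2923/8910

P = 2923/8910 ≈ 0.3281


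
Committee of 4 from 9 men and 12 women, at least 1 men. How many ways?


Count by #men:
  1M,3W: C(9,1)×C(12,3)=1980
  2M,2W: C(9,2)×C(12,2)=2376
  3M,1W: C(9,3)×C(12,1)=1008
  4M,0W: C(9,4)×C(12,0)=126
Total = 5490

5490


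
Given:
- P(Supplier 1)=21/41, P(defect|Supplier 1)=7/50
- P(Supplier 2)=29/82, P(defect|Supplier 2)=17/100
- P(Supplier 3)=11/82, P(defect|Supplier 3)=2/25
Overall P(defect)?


P(B) = Σ P(B|Aᵢ)×P(Aᵢ)
  7/50×21/41 = 147/2050
  17/100×29/82 = 493/8200
  2/25×11/82 = 11/1025
Sum = 1169/8200

P(defect) = 1169/8200 ≈ 14.26%


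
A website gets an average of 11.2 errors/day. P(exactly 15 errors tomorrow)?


Poisson(λ=11.2): P(X=15) = e^(-λ)×λ^k/k!
= e^(-11.2) × 11.2^15 / 15!
≈ 1.367419607e-05 × 5.47356575926e+15 / 1307674368000 ≈ 0.057236

P(X=15) ≈ 0.057236 ≈ 5.72%


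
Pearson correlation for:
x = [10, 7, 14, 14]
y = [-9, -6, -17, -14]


n=4, Σx=45, Σy=-46, Σxy=-566, Σx²=541, Σy²=602
r = (4×(-566) - 45×(-46))/√((4×541 - 45²)(4×602 - (-46)²))
= -194/√(139×292) = -194/√40588 ≈ -194/201.4646 ≈ -0.9629

r ≈ -0.9629


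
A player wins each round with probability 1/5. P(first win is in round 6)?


Geometric: P(X=6) = (1-p)^(k-1)×p = (4/5)^5×1/5 = 1024/15625

P(X=6) = 1024/15625 ≈ 6.55%


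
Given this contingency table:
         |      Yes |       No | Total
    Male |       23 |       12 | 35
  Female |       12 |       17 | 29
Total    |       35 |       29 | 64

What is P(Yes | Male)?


P(Yes | Male) = 23/(23+12) = 23/35

P(Yes|Male) = 23/35 ≈ 65.71%


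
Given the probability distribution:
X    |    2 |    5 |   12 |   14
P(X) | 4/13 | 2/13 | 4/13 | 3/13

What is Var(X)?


E[X] = 108/13
E[X²] = 1230/13
Var(X) = E[X²] - (E[X])² = 1230/13 - 11664/169 = 4326/169

Var(X) = 4326/169 ≈ 25.5976


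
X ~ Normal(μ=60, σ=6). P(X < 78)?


z = (78-60)/6 = 3.0
P(Z < 3.0) = 0.9987

P(X < 78) ≈ 0.9987


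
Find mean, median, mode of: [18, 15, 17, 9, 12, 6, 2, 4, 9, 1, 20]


Sorted: [1, 2, 4, 6, 9, 9, 12, 15, 17, 18, 20]
Mean = 113/11
Median = 9
Freq: {18: 1, 15: 1, 17: 1, 9: 2, 12: 1, 6: 1, 2: 1, 4: 1, 1: 1, 20: 1}
Mode: [9]

Mean=113/11, Median=9, Mode=9


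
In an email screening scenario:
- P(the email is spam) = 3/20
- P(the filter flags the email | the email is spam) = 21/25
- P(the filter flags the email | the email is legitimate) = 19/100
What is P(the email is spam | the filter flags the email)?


Using Bayes' theorem:
P(A|B) = P(B|A)·P(A) / P(B)

P(the filter flags the email) = 21/25 × 3/20 + 19/100 × 17/20
= 63/500 + 323/2000 = 23/80

P(the email is spam|the filter flags the email) = (63/500) / (23/80) = 252/575

P(the email is spam|the filter flags the email) = 252/575 ≈ 43.83%


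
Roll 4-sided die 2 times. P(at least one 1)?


P(no 1)^2 = (3/4)^2 = 9/16
P(≥1) = 1 - 9/16 = 7/16

P = 7/16 ≈ 43.75%


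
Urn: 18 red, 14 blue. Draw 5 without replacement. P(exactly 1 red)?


Hypergeometric: C(18,1)×C(14,4)/C(32,5)
= 18×1001/201376 = 1287/14384

P(X=1) = 1287/14384 ≈ 8.95%


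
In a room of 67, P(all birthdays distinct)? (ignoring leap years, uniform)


P(all different) = Π(365-i)/365 for i=0..66
= (365/365)×(364/365)×...×(299/365)
= 0.001560

P ≈ 0.0016 ≈ 0.16%


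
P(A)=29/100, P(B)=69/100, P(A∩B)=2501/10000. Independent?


P(A)×P(B) = 2001/10000
P(A∩B) = 2501/10000
Not equal → NOT independent

No, not independent


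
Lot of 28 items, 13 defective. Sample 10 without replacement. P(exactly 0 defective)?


Hypergeometric: C(13,0)×C(15,10)/C(28,10)
= 1×3003/13123110 = 1/4370

P(X=0) = 1/4370 ≈ 0.02%


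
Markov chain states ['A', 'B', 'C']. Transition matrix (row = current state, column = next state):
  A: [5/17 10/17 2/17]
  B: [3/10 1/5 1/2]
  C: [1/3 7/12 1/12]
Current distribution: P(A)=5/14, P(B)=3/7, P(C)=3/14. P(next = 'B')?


P(next=B) = Σᵢ P(now=i)×P(i→B)
= 5/14×10/17 + 3/7×1/5 + 3/14×7/12
= 25/119 + 3/35 + 1/8 = 2003/4760

P = 2003/4760 ≈ 0.4208


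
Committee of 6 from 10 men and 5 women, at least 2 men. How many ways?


Count by #men:
  2M,4W: C(10,2)×C(5,4)=225
  3M,3W: C(10,3)×C(5,3)=1200
  4M,2W: C(10,4)×C(5,2)=2100
  5M,1W: C(10,5)×C(5,1)=1260
  6M,0W: C(10,6)×C(5,0)=210
Total = 4995

4995


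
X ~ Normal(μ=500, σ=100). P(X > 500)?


z = (500-500)/100 = 0.0
P(X > 500) = 1 - P(Z ≤ 0.0) = 1 - 0.5000 = 0.5000

P(X > 500) ≈ 0.5000


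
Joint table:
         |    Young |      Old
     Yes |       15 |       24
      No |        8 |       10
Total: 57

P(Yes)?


P(Yes) = (15+24)/57 = 39/57 = 13/19

P(Yes) = 13/19 ≈ 68.42%


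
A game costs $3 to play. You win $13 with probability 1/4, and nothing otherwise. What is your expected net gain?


E[gain] = (13-3)×1/4 + (-3)×3/4
= 5/2 - 9/4 = 1/4

Expected net gain = $1/4 ≈ $0.25


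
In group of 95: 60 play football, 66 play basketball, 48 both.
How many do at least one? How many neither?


|A∪B| = 60+66-48 = 78
Neither = 95-78 = 17

At least one: 78; Neither: 17


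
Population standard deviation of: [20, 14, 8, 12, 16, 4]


Mean = 74/6 = 37/3
  (20-37/3)²=529/9
  (14-37/3)²=25/9
  (8-37/3)²=169/9
  (12-37/3)²=1/9
  (16-37/3)²=121/9
  (4-37/3)²=625/9
Σ(x-μ)² = 490/3
σ² = (490/3)/6 = 245/9

σ = √(245/9) ≈ 5.2175


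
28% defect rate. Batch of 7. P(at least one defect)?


P(all good) = (18/25)^7 = 612220032/6103515625
P(≥1 defect) = 5491295593/6103515625

P = 5491295593/6103515625 ≈ 89.97%


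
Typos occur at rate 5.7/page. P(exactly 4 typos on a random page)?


Poisson(λ=5.7): P(X=4) = e^(-λ)×λ^k/k!
= e^(-5.7) × 5.7^4 / 4!
≈ 0.003345965457 × 1055.6001 / 24 ≈ 0.147167

P(X=4) ≈ 0.147167 ≈ 14.72%


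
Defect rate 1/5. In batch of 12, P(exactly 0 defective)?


Binomial: P(X=0) = C(12,0)×p^0×(1-p)^12
= 1 × 1 × 16777216/244140625 = 16777216/244140625

P(X=0) = 16777216/244140625 ≈ 6.87%


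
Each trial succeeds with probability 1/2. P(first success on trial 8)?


Geometric: P(X=8) = (1-p)^(k-1)×p = (1/2)^7×1/2 = 1/256

P(X=8) = 1/256 ≈ 0.39%


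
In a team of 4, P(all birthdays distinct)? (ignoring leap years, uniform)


P(all different) = Π(365-i)/365 for i=0..3
= (365/365)×(364/365)×...×(362/365)
= 0.983644

P ≈ 0.9836 ≈ 98.36%


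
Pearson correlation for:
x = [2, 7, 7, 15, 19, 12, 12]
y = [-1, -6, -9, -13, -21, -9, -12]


n=7, Σx=74, Σy=-71, Σxy=-953, Σx²=976, Σy²=953
r = (7×(-953) - 74×(-71))/√((7×976 - 74²)(7×953 - (-71)²))
= -1417/√(1356×1630) = -1417/√2210280 ≈ -1417/1486.7010 ≈ -0.9531

r ≈ -0.9531


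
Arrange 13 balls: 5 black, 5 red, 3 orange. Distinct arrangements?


13!/(5!×5!×3!) = 72072

72072


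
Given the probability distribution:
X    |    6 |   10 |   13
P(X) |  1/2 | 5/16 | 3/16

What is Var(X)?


E[X] = 137/16
E[X²] = 1295/16
Var(X) = E[X²] - (E[X])² = 1295/16 - 18769/256 = 1951/256

Var(X) = 1951/256 ≈ 7.6211


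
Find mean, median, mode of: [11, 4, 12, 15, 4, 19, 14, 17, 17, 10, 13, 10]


Sorted: [4, 4, 10, 10, 11, 12, 13, 14, 15, 17, 17, 19]
Mean = 146/12 = 73/6
Median = 25/2
Freq: {11: 1, 4: 2, 12: 1, 15: 1, 19: 1, 14: 1, 17: 2, 10: 2, 13: 1}
Mode: [4, 10, 17]

Mean=73/6, Median=25/2, Mode=[4, 10, 17]


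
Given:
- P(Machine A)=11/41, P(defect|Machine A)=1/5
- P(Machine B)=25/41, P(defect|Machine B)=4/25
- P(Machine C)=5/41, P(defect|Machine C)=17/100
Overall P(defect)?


P(B) = Σ P(B|Aᵢ)×P(Aᵢ)
  1/5×11/41 = 11/205
  4/25×25/41 = 4/41
  17/100×5/41 = 17/820
Sum = 141/820

P(defect) = 141/820 ≈ 17.20%


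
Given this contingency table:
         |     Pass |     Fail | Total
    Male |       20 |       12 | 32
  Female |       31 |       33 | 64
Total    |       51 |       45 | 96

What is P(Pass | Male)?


P(Pass | Male) = 20/(20+12) = 20/32 = 5/8

P(Pass|Male) = 5/8 ≈ 62.50%


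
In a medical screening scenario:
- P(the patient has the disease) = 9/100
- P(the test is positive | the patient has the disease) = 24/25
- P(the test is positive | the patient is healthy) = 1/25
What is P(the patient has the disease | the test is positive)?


Using Bayes' theorem:
P(A|B) = P(B|A)·P(A) / P(B)

P(the test is positive) = 24/25 × 9/100 + 1/25 × 91/100
= 54/625 + 91/2500 = 307/2500

P(the patient has the disease|the test is positive) = (54/625) / (307/2500) = 216/307

P(the patient has the disease|the test is positive) = 216/307 ≈ 70.36%


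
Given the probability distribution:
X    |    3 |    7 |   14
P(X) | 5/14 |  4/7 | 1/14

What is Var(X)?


E[X] = 85/14
E[X²] = 633/14
Var(X) = E[X²] - (E[X])² = 633/14 - 7225/196 = 1637/196

Var(X) = 1637/196 ≈ 8.3520


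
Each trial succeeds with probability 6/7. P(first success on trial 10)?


Geometric: P(X=10) = (1-p)^(k-1)×p = (1/7)^9×6/7 = 6/282475249

P(X=10) = 6/282475249 ≈ 0.00%


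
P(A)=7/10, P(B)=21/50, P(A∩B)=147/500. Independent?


P(A)×P(B) = 147/500
P(A∩B) = 147/500
Equal ✓ → Independent

Yes, independent


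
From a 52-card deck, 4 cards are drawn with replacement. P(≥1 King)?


P(not a King) = 48/52 = 12/13
P(none in 4 draws) = (12/13)^4 = 20736/28561
P(≥1 King) = 1 - 20736/28561 = 7825/28561

P = 7825/28561 ≈ 27.40%
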